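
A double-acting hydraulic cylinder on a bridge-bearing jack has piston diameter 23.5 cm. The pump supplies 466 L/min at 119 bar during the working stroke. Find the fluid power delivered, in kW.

W ≈ 92.4 kW

Hydraulic power = P × Q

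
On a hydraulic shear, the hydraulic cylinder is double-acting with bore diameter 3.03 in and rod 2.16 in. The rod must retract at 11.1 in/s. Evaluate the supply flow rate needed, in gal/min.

Q ≈ 10.2 gal/min

Rod-side annular area A_ann = π/4 × (3.03² − 2.16²) = 3.546 in^2
Q = A × v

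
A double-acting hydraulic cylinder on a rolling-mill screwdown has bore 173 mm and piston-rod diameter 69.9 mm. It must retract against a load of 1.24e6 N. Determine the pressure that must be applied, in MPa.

P ≈ 63.0 MPa

Rod-side annular area A_ann = π/4 × (173² − 69.9²) = 19670 mm^2
Retraction: pressure acts on the annular area.
P = F / A = 1.24e6 N / A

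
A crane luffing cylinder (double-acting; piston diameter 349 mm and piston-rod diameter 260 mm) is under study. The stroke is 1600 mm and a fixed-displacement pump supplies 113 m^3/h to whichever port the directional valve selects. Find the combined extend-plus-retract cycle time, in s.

t ≈ 7.05 s

Cap-side area A_cap = π/4 × (349 mm)² = 95660 mm^2
Rod-side annular area A_ann = π/4 × (349² − 260²) = 42570 mm^2
t_ext = A_cap·L/Q = 4.876 s
t_ret = A_ann·L/Q = 2.170 s
t_cycle = t_ext + t_ret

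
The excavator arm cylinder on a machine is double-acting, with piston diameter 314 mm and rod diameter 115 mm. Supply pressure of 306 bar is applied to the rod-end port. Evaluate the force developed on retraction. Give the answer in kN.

F ≈ 2050 kN

Rod-side annular area A_ann = π/4 × (314² − 115²) = 67050 mm^2
On retraction the pressure acts on the annular area (bore minus rod).
F = P × A_ann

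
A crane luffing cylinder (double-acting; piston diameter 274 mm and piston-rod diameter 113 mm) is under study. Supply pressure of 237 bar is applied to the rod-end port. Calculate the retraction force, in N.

Rod-side annular area A_ann = π/4 × (274² − 113²) = 48940 mm^2
On retraction the pressure acts on the annular area (bore minus rod).
F = P × A_ann

F ≈ 1.16e6 N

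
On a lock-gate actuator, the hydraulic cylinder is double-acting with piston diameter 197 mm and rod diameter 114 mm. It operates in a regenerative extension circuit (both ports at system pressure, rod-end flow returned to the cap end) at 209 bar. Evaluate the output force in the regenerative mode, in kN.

F ≈ 213 kN

With equal pressure on both faces, forces on the annular region cancel; the net push is pressure × rod cross-section.
Rod cross-section A_rod = π/4 × (114 mm)² = 10210 mm^2
F = P × A_rod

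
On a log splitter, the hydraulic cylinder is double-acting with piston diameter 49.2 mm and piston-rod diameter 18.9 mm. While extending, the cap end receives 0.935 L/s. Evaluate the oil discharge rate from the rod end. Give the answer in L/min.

Q_out ≈ 47.8 L/min

Cap-side area A_cap = π/4 × (49.2 mm)² = 1901 mm^2
Rod-side annular area A_ann = π/4 × (49.2² − 18.9²) = 1621 mm^2
Piston speed v = Q_in/A_cap; rod-end outflow Q_out = v × A_ann = Q_in × A_ann/A_cap.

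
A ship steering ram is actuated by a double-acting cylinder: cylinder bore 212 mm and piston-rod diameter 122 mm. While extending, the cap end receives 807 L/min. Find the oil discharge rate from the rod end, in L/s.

Q_out ≈ 9.00 L/s

Cap-side area A_cap = π/4 × (212 mm)² = 35300 mm^2
Rod-side annular area A_ann = π/4 × (212² − 122²) = 23610 mm^2
Piston speed v = Q_in/A_cap; rod-end outflow Q_out = v × A_ann = Q_in × A_ann/A_cap.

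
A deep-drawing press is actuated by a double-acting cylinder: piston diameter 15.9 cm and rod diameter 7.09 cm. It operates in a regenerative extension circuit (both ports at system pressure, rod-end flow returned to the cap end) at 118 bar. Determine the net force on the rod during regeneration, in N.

With equal pressure on both faces, forces on the annular region cancel; the net push is pressure × rod cross-section.
Rod cross-section A_rod = π/4 × (7.09 cm)² = 39.48 cm^2
F = P × A_rod

F ≈ 46600 N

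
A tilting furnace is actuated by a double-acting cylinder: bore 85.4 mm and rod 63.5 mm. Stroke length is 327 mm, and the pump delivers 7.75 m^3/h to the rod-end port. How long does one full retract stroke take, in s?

t ≈ 0.389 s

Rod-side annular area A_ann = π/4 × (85.4² − 63.5²) = 2561 mm^2
Swept volume V = A × L; t = V / Q = A·L / Q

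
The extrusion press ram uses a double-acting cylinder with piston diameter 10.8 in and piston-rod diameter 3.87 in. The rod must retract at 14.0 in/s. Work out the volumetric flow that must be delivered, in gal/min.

Q ≈ 290 gal/min

Rod-side annular area A_ann = π/4 × (10.8² − 3.87²) = 79.85 in^2
Q = A × v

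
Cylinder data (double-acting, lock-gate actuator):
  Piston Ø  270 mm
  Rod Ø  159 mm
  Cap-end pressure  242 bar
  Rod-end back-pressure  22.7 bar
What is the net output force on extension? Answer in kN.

Cap-side area A_cap = π/4 × (270 mm)² = 57260 mm^2
Rod-side annular area A_ann = π/4 × (270² − 159²) = 37400 mm^2
Net thrust = P_cap·A_cap − P_rod·A_ann = 1386 kN − 84.90 kN

F ≈ 1300 kN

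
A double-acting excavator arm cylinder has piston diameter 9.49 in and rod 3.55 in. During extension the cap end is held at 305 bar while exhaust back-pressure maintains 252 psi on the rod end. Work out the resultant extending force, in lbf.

Cap-side area A_cap = π/4 × (9.49 in)² = 70.73 in^2
Rod-side annular area A_ann = π/4 × (9.49² − 3.55²) = 60.84 in^2
Net thrust = P_cap·A_cap − P_rod·A_ann = 3.129e5 lbf − 15330 lbf

F ≈ 2.98e5 lbf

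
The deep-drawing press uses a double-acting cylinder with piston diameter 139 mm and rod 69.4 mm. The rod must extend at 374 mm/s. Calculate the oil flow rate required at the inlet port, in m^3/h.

Cap-side area A_cap = π/4 × (139 mm)² = 15170 mm^2
Q = A × v

Q ≈ 20.4 m^3/h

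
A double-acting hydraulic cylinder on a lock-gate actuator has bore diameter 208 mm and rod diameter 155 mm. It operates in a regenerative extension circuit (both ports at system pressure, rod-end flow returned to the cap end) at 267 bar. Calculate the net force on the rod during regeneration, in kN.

With equal pressure on both faces, forces on the annular region cancel; the net push is pressure × rod cross-section.
Rod cross-section A_rod = π/4 × (155 mm)² = 18870 mm^2
F = P × A_rod

F ≈ 504 kN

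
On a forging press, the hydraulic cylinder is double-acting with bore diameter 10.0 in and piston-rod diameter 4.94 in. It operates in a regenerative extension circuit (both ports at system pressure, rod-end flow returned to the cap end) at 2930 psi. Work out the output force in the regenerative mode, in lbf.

With equal pressure on both faces, forces on the annular region cancel; the net push is pressure × rod cross-section.
Rod cross-section A_rod = π/4 × (4.94 in)² = 19.17 in^2
F = P × A_rod

F ≈ 56200 lbf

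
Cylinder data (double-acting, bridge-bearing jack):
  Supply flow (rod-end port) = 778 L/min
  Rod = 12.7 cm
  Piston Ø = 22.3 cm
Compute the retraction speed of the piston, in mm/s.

Rod-side annular area A_ann = π/4 × (22.3² − 12.7²) = 263.9 cm^2
Flow into the rod-end port fills the annular volume.
v = Q / A

v ≈ 491 mm/s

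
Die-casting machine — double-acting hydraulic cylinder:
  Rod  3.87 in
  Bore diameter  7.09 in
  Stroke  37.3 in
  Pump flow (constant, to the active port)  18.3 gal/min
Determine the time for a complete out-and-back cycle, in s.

Cap-side area A_cap = π/4 × (7.09 in)² = 39.48 in^2
Rod-side annular area A_ann = π/4 × (7.09² − 3.87²) = 27.72 in^2
t_ext = A_cap·L/Q = 20.90 s
t_ret = A_ann·L/Q = 14.67 s
t_cycle = t_ext + t_ret

t ≈ 35.6 s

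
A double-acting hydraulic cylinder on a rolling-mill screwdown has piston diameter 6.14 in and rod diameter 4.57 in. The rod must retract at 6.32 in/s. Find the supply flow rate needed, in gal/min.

Q ≈ 21.7 gal/min

Rod-side annular area A_ann = π/4 × (6.14² − 4.57²) = 13.21 in^2
Q = A × v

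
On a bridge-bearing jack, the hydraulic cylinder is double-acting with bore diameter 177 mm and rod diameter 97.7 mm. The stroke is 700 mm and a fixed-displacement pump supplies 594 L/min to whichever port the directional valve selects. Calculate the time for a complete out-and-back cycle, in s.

Cap-side area A_cap = π/4 × (177 mm)² = 24610 mm^2
Rod-side annular area A_ann = π/4 × (177² − 97.7²) = 17110 mm^2
t_ext = A_cap·L/Q = 1.740 s
t_ret = A_ann·L/Q = 1.210 s
t_cycle = t_ext + t_ret

t ≈ 2.95 s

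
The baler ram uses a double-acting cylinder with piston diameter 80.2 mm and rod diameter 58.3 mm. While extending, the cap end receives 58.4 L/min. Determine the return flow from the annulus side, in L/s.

Cap-side area A_cap = π/4 × (80.2 mm)² = 5052 mm^2
Rod-side annular area A_ann = π/4 × (80.2² − 58.3²) = 2382 mm^2
Piston speed v = Q_in/A_cap; rod-end outflow Q_out = v × A_ann = Q_in × A_ann/A_cap.

Q_out ≈ 0.459 L/s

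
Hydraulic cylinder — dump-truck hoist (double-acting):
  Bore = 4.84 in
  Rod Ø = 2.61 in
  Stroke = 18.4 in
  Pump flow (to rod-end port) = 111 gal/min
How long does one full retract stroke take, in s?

Rod-side annular area A_ann = π/4 × (4.84² − 2.61²) = 13.05 in^2
Swept volume V = A × L; t = V / Q = A·L / Q

t ≈ 0.562 s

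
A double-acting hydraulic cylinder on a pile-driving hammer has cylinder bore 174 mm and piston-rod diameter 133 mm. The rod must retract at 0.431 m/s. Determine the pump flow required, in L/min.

Rod-side annular area A_ann = π/4 × (174² − 133²) = 9886 mm^2
Q = A × v

Q ≈ 256 L/min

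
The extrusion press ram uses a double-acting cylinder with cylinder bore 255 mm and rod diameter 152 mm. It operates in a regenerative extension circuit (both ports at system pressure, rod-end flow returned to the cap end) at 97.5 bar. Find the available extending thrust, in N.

F ≈ 1.77e5 N

With equal pressure on both faces, forces on the annular region cancel; the net push is pressure × rod cross-section.
Rod cross-section A_rod = π/4 × (152 mm)² = 18150 mm^2
F = P × A_rod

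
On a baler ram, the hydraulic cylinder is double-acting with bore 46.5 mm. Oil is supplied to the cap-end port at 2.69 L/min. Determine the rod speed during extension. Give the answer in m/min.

v ≈ 1.58 m/min

Cap-side area A_cap = π/4 × (46.5 mm)² = 1698 mm^2
v = Q / A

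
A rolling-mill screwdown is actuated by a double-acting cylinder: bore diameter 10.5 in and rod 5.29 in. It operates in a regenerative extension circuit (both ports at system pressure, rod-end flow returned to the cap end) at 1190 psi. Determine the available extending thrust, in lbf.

F ≈ 26200 lbf

With equal pressure on both faces, forces on the annular region cancel; the net push is pressure × rod cross-section.
Rod cross-section A_rod = π/4 × (5.29 in)² = 21.98 in^2
F = P × A_rod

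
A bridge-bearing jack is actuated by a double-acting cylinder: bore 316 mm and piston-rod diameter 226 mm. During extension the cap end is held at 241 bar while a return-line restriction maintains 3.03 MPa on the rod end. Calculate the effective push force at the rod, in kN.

F ≈ 1770 kN

Cap-side area A_cap = π/4 × (316 mm)² = 78430 mm^2
Rod-side annular area A_ann = π/4 × (316² − 226²) = 38310 mm^2
Net thrust = P_cap·A_cap − P_rod·A_ann = 1890 kN − 116.1 kN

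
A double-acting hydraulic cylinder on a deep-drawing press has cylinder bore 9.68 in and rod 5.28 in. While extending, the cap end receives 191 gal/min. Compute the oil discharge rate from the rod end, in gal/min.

Q_out ≈ 134 gal/min

Cap-side area A_cap = π/4 × (9.68 in)² = 73.59 in^2
Rod-side annular area A_ann = π/4 × (9.68² − 5.28²) = 51.70 in^2
Piston speed v = Q_in/A_cap; rod-end outflow Q_out = v × A_ann = Q_in × A_ann/A_cap.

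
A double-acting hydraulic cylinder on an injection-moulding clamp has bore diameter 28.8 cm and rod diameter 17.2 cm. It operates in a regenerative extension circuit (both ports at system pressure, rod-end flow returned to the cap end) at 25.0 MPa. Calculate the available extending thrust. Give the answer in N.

With equal pressure on both faces, forces on the annular region cancel; the net push is pressure × rod cross-section.
Rod cross-section A_rod = π/4 × (17.2 cm)² = 232.4 cm^2
F = P × A_rod

F ≈ 5.81e5 N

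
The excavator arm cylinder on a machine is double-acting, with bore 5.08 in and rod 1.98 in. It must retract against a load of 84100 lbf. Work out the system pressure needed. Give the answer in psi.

Rod-side annular area A_ann = π/4 × (5.08² − 1.98²) = 17.19 in^2
Retraction: pressure acts on the annular area.
P = F / A = 84100 lbf / A

P ≈ 4890 psi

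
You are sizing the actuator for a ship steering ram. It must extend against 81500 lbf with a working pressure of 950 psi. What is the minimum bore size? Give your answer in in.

D ≈ 10.5 in

Extension force acts on the full piston face: F = P × (π/4)D².
D = √(4F / (πP)) = √(4 × 81500 lbf / (π × 950 psi))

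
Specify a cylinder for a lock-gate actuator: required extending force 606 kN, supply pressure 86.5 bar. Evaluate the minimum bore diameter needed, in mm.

D ≈ 299 mm

Extension force acts on the full piston face: F = P × (π/4)D².
D = √(4F / (πP)) = √(4 × 606 kN / (π × 86.5 bar))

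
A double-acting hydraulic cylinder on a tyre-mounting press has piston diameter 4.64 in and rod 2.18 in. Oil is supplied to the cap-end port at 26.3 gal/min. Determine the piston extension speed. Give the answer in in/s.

Cap-side area A_cap = π/4 × (4.64 in)² = 16.91 in^2
v = Q / A

v ≈ 5.99 in/s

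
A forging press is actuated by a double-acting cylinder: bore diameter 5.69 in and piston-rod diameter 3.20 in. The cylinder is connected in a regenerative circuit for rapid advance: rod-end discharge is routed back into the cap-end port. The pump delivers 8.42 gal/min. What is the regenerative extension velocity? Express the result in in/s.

v ≈ 4.03 in/s

In regeneration the rod-end outflow joins the pump flow into the cap end, so the net volume the pump must supply per unit advance equals the rod cross-section area.
Rod cross-section A_rod = π/4 × (3.20 in)² = 8.042 in^2
v = Q_pump / A_rod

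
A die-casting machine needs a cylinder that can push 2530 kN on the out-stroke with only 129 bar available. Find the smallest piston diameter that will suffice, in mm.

Extension force acts on the full piston face: F = P × (π/4)D².
D = √(4F / (πP)) = √(4 × 2530 kN / (π × 129 bar))

D ≈ 500 mm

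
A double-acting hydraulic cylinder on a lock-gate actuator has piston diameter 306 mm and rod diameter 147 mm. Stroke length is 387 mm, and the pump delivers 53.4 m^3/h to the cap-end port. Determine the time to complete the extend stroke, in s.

t ≈ 1.92 s

Cap-side area A_cap = π/4 × (306 mm)² = 73540 mm^2
Swept volume V = A × L; t = V / Q = A·L / Q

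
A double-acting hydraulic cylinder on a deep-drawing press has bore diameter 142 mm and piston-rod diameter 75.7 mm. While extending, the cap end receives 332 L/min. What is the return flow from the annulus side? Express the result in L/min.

Q_out ≈ 238 L/min

Cap-side area A_cap = π/4 × (142 mm)² = 15840 mm^2
Rod-side annular area A_ann = π/4 × (142² − 75.7²) = 11340 mm^2
Piston speed v = Q_in/A_cap; rod-end outflow Q_out = v × A_ann = Q_in × A_ann/A_cap.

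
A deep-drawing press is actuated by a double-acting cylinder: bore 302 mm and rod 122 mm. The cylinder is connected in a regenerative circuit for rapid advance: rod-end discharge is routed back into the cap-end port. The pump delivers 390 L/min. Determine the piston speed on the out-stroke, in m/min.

v ≈ 33.4 m/min

In regeneration the rod-end outflow joins the pump flow into the cap end, so the net volume the pump must supply per unit advance equals the rod cross-section area.
Rod cross-section A_rod = π/4 × (122 mm)² = 11690 mm^2
v = Q_pump / A_rod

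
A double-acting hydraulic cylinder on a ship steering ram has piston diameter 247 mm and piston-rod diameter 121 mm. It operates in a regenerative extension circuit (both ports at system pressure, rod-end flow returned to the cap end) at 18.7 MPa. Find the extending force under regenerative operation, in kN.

F ≈ 215 kN

With equal pressure on both faces, forces on the annular region cancel; the net push is pressure × rod cross-section.
Rod cross-section A_rod = π/4 × (121 mm)² = 11500 mm^2
F = P × A_rod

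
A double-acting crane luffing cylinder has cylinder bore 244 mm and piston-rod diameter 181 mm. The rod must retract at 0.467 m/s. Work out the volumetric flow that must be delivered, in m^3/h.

Rod-side annular area A_ann = π/4 × (244² − 181²) = 21030 mm^2
Q = A × v

Q ≈ 35.4 m^3/h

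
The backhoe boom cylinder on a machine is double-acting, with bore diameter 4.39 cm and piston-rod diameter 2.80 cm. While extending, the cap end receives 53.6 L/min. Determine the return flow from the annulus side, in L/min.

Cap-side area A_cap = π/4 × (4.39 cm)² = 15.14 cm^2
Rod-side annular area A_ann = π/4 × (4.39² − 2.80²) = 8.979 cm^2
Piston speed v = Q_in/A_cap; rod-end outflow Q_out = v × A_ann = Q_in × A_ann/A_cap.

Q_out ≈ 31.8 L/min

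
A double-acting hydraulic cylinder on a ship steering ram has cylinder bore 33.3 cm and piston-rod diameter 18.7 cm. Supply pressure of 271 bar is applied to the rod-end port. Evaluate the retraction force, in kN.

F ≈ 1620 kN

Rod-side annular area A_ann = π/4 × (33.3² − 18.7²) = 596.3 cm^2
On retraction the pressure acts on the annular area (bore minus rod).
F = P × A_ann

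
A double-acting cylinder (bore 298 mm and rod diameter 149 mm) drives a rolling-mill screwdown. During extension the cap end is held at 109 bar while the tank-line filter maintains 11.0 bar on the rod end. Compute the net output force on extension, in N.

Cap-side area A_cap = π/4 × (298 mm)² = 69750 mm^2
Rod-side annular area A_ann = π/4 × (298² − 149²) = 52310 mm^2
Net thrust = P_cap·A_cap − P_rod·A_ann = 7.602e5 N − 57540 N

F ≈ 7.03e5 N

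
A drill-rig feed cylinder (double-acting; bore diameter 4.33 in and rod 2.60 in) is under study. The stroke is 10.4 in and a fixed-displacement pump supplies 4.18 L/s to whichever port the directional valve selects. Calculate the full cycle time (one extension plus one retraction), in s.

t ≈ 0.984 s

Cap-side area A_cap = π/4 × (4.33 in)² = 14.73 in^2
Rod-side annular area A_ann = π/4 × (4.33² − 2.60²) = 9.416 in^2
t_ext = A_cap·L/Q = 0.6004 s
t_ret = A_ann·L/Q = 0.3839 s
t_cycle = t_ext + t_ret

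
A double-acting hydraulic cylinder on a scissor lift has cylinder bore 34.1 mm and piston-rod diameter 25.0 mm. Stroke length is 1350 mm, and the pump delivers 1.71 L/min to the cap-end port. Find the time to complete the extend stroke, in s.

Cap-side area A_cap = π/4 × (34.1 mm)² = 913.3 mm^2
Swept volume V = A × L; t = V / Q = A·L / Q

t ≈ 43.3 s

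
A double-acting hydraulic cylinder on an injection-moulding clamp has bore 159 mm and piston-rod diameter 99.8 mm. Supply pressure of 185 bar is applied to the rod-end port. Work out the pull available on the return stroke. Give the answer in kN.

Rod-side annular area A_ann = π/4 × (159² − 99.8²) = 12030 mm^2
On retraction the pressure acts on the annular area (bore minus rod).
F = P × A_ann

F ≈ 223 kN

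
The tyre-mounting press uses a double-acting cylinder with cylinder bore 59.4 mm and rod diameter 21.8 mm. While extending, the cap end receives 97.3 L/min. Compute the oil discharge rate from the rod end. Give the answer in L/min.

Q_out ≈ 84.2 L/min

Cap-side area A_cap = π/4 × (59.4 mm)² = 2771 mm^2
Rod-side annular area A_ann = π/4 × (59.4² − 21.8²) = 2398 mm^2
Piston speed v = Q_in/A_cap; rod-end outflow Q_out = v × A_ann = Q_in × A_ann/A_cap.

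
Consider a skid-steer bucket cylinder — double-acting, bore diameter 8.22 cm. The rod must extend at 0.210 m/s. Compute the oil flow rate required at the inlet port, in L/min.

Q ≈ 66.9 L/min

Cap-side area A_cap = π/4 × (8.22 cm)² = 53.07 cm^2
Q = A × v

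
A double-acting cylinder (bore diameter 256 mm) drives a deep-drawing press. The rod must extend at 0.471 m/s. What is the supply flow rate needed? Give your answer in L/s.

Cap-side area A_cap = π/4 × (256 mm)² = 51470 mm^2
Q = A × v

Q ≈ 24.2 L/s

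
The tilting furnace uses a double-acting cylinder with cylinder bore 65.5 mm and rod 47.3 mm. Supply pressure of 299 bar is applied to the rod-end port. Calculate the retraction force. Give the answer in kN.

Rod-side annular area A_ann = π/4 × (65.5² − 47.3²) = 1612 mm^2
On retraction the pressure acts on the annular area (bore minus rod).
F = P × A_ann

F ≈ 48.2 kN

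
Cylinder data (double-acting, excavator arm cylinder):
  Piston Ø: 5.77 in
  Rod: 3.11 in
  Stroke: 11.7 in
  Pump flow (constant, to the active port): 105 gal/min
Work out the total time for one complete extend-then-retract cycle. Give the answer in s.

t ≈ 1.29 s

Cap-side area A_cap = π/4 × (5.77 in)² = 26.15 in^2
Rod-side annular area A_ann = π/4 × (5.77² − 3.11²) = 18.55 in^2
t_ext = A_cap·L/Q = 0.7568 s
t_ret = A_ann·L/Q = 0.5369 s
t_cycle = t_ext + t_ret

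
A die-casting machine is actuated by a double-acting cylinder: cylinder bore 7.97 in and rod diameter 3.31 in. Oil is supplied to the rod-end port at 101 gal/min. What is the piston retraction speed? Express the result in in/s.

v ≈ 9.42 in/s

Rod-side annular area A_ann = π/4 × (7.97² − 3.31²) = 41.28 in^2
Flow into the rod-end port fills the annular volume.
v = Q / A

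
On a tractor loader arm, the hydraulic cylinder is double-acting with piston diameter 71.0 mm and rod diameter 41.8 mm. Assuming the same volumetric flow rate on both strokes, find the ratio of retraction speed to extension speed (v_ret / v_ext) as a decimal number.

Cap-side area A_cap = π/4 × (71.0 mm)² = 3959 mm^2
Rod-side annular area A_ann = π/4 × (71.0² − 41.8²) = 2587 mm^2
For equal Q, v ∝ 1/A, so v_ret/v_ext = A_cap/A_ann.

v_ret/v_ext ≈ 1.53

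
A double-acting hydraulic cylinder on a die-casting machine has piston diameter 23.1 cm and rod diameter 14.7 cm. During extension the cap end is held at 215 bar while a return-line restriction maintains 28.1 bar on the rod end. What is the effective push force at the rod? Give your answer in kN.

F ≈ 831 kN

Cap-side area A_cap = π/4 × (23.1 cm)² = 419.1 cm^2
Rod-side annular area A_ann = π/4 × (23.1² − 14.7²) = 249.4 cm^2
Net thrust = P_cap·A_cap − P_rod·A_ann = 901.1 kN − 70.08 kN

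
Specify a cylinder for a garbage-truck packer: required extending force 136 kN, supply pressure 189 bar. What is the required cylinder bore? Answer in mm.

D ≈ 95.7 mm

Extension force acts on the full piston face: F = P × (π/4)D².
D = √(4F / (πP)) = √(4 × 136 kN / (π × 189 bar))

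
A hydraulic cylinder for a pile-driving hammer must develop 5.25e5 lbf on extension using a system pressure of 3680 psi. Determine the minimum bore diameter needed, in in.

D ≈ 13.5 in

Extension force acts on the full piston face: F = P × (π/4)D².
D = √(4F / (πP)) = √(4 × 5.25e5 lbf / (π × 3680 psi))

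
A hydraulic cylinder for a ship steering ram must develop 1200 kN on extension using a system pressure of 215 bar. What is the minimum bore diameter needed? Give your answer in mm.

D ≈ 267 mm

Extension force acts on the full piston face: F = P × (π/4)D².
D = √(4F / (πP)) = √(4 × 1200 kN / (π × 215 bar))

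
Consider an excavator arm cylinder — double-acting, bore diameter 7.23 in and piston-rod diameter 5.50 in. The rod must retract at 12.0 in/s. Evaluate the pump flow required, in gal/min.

Rod-side annular area A_ann = π/4 × (7.23² − 5.50²) = 17.30 in^2
Q = A × v

Q ≈ 53.9 gal/min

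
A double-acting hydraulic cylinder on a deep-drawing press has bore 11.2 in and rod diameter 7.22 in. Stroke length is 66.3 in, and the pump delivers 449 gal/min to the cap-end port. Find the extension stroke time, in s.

t ≈ 3.78 s

Cap-side area A_cap = π/4 × (11.2 in)² = 98.52 in^2
Swept volume V = A × L; t = V / Q = A·L / Q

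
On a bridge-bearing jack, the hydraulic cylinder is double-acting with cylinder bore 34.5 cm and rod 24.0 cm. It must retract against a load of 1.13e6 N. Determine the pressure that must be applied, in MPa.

Rod-side annular area A_ann = π/4 × (34.5² − 24.0²) = 482.4 cm^2
Retraction: pressure acts on the annular area.
P = F / A = 1.13e6 N / A

P ≈ 23.4 MPa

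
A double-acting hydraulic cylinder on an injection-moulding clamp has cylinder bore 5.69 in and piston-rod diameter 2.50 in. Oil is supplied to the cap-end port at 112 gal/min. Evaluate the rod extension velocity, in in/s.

v ≈ 17.0 in/s

Cap-side area A_cap = π/4 × (5.69 in)² = 25.43 in^2
v = Q / A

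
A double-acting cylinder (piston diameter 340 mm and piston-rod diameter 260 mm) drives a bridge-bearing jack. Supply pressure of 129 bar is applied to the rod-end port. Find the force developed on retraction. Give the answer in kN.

F ≈ 486 kN

Rod-side annular area A_ann = π/4 × (340² − 260²) = 37700 mm^2
On retraction the pressure acts on the annular area (bore minus rod).
F = P × A_ann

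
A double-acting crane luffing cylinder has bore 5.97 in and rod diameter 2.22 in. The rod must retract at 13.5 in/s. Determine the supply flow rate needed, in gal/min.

Q ≈ 84.6 gal/min

Rod-side annular area A_ann = π/4 × (5.97² − 2.22²) = 24.12 in^2
Q = A × v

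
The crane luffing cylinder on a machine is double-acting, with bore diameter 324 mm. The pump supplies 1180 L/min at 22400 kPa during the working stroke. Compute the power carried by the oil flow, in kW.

Hydraulic power = P × Q

W ≈ 441 kW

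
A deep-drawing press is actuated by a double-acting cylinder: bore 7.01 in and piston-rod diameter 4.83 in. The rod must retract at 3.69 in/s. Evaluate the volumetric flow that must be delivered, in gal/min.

Rod-side annular area A_ann = π/4 × (7.01² − 4.83²) = 20.27 in^2
Q = A × v

Q ≈ 19.4 gal/min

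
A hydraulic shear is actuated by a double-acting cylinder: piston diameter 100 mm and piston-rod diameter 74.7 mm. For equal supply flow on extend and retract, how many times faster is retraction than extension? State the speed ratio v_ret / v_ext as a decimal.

Cap-side area A_cap = π/4 × (100 mm)² = 7854 mm^2
Rod-side annular area A_ann = π/4 × (100² − 74.7²) = 3471 mm^2
For equal Q, v ∝ 1/A, so v_ret/v_ext = A_cap/A_ann.

v_ret/v_ext ≈ 2.26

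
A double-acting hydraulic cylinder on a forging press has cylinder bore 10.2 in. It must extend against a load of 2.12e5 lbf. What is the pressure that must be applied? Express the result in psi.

P ≈ 2590 psi

Cap-side area A_cap = π/4 × (10.2 in)² = 81.71 in^2
P = F / A = 2.12e5 lbf / A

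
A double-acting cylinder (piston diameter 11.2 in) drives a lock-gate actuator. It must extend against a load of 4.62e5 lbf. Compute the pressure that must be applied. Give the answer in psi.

P ≈ 4690 psi

Cap-side area A_cap = π/4 × (11.2 in)² = 98.52 in^2
P = F / A = 4.62e5 lbf / A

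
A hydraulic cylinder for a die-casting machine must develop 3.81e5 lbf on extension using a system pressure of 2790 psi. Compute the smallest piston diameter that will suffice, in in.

D ≈ 13.2 in

Extension force acts on the full piston face: F = P × (π/4)D².
D = √(4F / (πP)) = √(4 × 3.81e5 lbf / (π × 2790 psi))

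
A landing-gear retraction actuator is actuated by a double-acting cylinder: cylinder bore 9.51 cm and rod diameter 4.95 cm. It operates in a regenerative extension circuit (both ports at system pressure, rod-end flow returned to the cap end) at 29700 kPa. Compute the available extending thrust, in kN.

With equal pressure on both faces, forces on the annular region cancel; the net push is pressure × rod cross-section.
Rod cross-section A_rod = π/4 × (4.95 cm)² = 19.24 cm^2
F = P × A_rod

F ≈ 57.2 kN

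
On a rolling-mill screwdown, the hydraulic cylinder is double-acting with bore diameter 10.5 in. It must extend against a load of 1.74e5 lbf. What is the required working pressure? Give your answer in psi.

Cap-side area A_cap = π/4 × (10.5 in)² = 86.59 in^2
P = F / A = 1.74e5 lbf / A

P ≈ 2010 psi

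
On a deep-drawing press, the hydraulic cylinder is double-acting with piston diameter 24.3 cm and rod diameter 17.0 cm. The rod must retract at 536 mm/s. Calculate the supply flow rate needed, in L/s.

Rod-side annular area A_ann = π/4 × (24.3² − 17.0²) = 236.8 cm^2
Q = A × v

Q ≈ 12.7 L/s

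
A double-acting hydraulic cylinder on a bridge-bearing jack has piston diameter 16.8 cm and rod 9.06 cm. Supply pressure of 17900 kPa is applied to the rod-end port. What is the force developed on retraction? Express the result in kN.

F ≈ 281 kN

Rod-side annular area A_ann = π/4 × (16.8² − 9.06²) = 157.2 cm^2
On retraction the pressure acts on the annular area (bore minus rod).
F = P × A_ann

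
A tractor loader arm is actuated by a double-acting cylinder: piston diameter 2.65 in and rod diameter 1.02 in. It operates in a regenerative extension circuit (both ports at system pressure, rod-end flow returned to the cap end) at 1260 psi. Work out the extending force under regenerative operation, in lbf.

With equal pressure on both faces, forces on the annular region cancel; the net push is pressure × rod cross-section.
Rod cross-section A_rod = π/4 × (1.02 in)² = 0.8171 in^2
F = P × A_rod

F ≈ 1030 lbf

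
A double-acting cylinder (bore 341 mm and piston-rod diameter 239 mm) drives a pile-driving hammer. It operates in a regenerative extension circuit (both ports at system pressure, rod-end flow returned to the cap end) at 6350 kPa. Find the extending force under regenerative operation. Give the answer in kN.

F ≈ 285 kN

With equal pressure on both faces, forces on the annular region cancel; the net push is pressure × rod cross-section.
Rod cross-section A_rod = π/4 × (239 mm)² = 44860 mm^2
F = P × A_rod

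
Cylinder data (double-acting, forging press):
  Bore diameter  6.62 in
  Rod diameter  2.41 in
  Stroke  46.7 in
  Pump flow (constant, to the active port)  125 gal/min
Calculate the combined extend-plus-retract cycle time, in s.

Cap-side area A_cap = π/4 × (6.62 in)² = 34.42 in^2
Rod-side annular area A_ann = π/4 × (6.62² − 2.41²) = 29.86 in^2
t_ext = A_cap·L/Q = 3.340 s
t_ret = A_ann·L/Q = 2.897 s
t_cycle = t_ext + t_ret

t ≈ 6.24 s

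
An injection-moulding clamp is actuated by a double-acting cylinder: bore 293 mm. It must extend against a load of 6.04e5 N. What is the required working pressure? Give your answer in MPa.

Cap-side area A_cap = π/4 × (293 mm)² = 67430 mm^2
P = F / A = 6.04e5 N / A

P ≈ 8.96 MPa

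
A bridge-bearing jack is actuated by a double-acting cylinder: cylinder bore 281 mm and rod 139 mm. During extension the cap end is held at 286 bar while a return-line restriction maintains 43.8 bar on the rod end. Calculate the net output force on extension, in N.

F ≈ 1.57e6 N

Cap-side area A_cap = π/4 × (281 mm)² = 62020 mm^2
Rod-side annular area A_ann = π/4 × (281² − 139²) = 46840 mm^2
Net thrust = P_cap·A_cap − P_rod·A_ann = 1.774e6 N − 2.052e5 N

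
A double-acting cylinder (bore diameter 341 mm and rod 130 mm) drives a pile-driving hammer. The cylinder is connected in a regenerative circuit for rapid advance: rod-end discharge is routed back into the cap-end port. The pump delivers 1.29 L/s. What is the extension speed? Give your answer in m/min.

v ≈ 5.83 m/min

In regeneration the rod-end outflow joins the pump flow into the cap end, so the net volume the pump must supply per unit advance equals the rod cross-section area.
Rod cross-section A_rod = π/4 × (130 mm)² = 13270 mm^2
v = Q_pump / A_rod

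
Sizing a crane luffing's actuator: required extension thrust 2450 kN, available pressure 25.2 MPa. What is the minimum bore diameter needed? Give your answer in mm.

D ≈ 352 mm

Extension force acts on the full piston face: F = P × (π/4)D².
D = √(4F / (πP)) = √(4 × 2450 kN / (π × 25.2 MPa))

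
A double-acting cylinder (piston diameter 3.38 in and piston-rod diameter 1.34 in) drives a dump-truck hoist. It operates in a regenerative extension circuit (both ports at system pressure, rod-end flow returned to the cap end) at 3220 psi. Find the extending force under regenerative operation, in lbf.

F ≈ 4540 lbf

With equal pressure on both faces, forces on the annular region cancel; the net push is pressure × rod cross-section.
Rod cross-section A_rod = π/4 × (1.34 in)² = 1.410 in^2
F = P × A_rod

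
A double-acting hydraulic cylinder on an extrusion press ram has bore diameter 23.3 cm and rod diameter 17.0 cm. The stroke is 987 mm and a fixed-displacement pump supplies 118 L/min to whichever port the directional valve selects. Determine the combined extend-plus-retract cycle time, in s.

Cap-side area A_cap = π/4 × (23.3 cm)² = 426.4 cm^2
Rod-side annular area A_ann = π/4 × (23.3² − 17.0²) = 199.4 cm^2
t_ext = A_cap·L/Q = 21.40 s
t_ret = A_ann·L/Q = 10.01 s
t_cycle = t_ext + t_ret

t ≈ 31.4 s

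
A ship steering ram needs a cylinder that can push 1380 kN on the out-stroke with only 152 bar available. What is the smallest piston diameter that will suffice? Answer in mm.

D ≈ 340 mm

Extension force acts on the full piston face: F = P × (π/4)D².
D = √(4F / (πP)) = √(4 × 1380 kN / (π × 152 bar))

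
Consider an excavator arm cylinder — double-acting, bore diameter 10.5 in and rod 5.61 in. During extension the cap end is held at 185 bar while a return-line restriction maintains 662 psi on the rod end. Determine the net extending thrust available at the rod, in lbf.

F ≈ 1.91e5 lbf

Cap-side area A_cap = π/4 × (10.5 in)² = 86.59 in^2
Rod-side annular area A_ann = π/4 × (10.5² − 5.61²) = 61.87 in^2
Net thrust = P_cap·A_cap − P_rod·A_ann = 2.323e5 lbf − 40960 lbf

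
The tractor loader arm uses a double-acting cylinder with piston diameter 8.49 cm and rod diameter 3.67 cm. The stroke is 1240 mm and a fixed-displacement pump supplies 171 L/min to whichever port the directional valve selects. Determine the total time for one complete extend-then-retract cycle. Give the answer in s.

Cap-side area A_cap = π/4 × (8.49 cm)² = 56.61 cm^2
Rod-side annular area A_ann = π/4 × (8.49² − 3.67²) = 46.03 cm^2
t_ext = A_cap·L/Q = 2.463 s
t_ret = A_ann·L/Q = 2.003 s
t_cycle = t_ext + t_ret

t ≈ 4.47 s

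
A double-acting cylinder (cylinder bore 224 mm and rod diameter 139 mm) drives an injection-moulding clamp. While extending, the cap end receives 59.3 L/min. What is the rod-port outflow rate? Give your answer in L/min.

Q_out ≈ 36.5 L/min

Cap-side area A_cap = π/4 × (224 mm)² = 39410 mm^2
Rod-side annular area A_ann = π/4 × (224² − 139²) = 24230 mm^2
Piston speed v = Q_in/A_cap; rod-end outflow Q_out = v × A_ann = Q_in × A_ann/A_cap.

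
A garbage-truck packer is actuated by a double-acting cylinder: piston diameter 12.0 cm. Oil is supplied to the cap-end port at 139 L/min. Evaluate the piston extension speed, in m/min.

Cap-side area A_cap = π/4 × (12.0 cm)² = 113.1 cm^2
v = Q / A

v ≈ 12.3 m/min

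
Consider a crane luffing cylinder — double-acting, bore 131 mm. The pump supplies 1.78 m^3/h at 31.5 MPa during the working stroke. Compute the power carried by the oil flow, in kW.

Hydraulic power = P × Q

W ≈ 15.6 kW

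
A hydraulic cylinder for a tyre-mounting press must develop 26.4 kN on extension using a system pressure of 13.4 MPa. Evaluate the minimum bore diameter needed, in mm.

D ≈ 50.1 mm

Extension force acts on the full piston face: F = P × (π/4)D².
D = √(4F / (πP)) = √(4 × 26.4 kN / (π × 13.4 MPa))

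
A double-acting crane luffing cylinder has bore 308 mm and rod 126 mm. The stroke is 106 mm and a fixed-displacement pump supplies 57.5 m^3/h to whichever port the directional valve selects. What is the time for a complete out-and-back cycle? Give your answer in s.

t ≈ 0.906 s

Cap-side area A_cap = π/4 × (308 mm)² = 74510 mm^2
Rod-side annular area A_ann = π/4 × (308² − 126²) = 62040 mm^2
t_ext = A_cap·L/Q = 0.4945 s
t_ret = A_ann·L/Q = 0.4117 s
t_cycle = t_ext + t_ret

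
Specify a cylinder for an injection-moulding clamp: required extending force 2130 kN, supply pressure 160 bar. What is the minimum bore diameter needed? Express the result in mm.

Extension force acts on the full piston face: F = P × (π/4)D².
D = √(4F / (πP)) = √(4 × 2130 kN / (π × 160 bar))

D ≈ 412 mm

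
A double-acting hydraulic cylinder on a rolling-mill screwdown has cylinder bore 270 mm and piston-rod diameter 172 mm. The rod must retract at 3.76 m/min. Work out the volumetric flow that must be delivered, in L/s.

Q ≈ 2.13 L/s

Rod-side annular area A_ann = π/4 × (270² − 172²) = 34020 mm^2
Q = A × v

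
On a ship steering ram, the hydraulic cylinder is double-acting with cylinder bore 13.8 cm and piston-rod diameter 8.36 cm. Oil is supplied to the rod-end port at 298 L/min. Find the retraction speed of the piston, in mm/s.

v ≈ 525 mm/s

Rod-side annular area A_ann = π/4 × (13.8² − 8.36²) = 94.68 cm^2
Flow into the rod-end port fills the annular volume.
v = Q / A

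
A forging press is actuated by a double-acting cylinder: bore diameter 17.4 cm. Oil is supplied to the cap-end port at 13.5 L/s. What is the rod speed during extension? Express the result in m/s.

v ≈ 0.568 m/s

Cap-side area A_cap = π/4 × (17.4 cm)² = 237.8 cm^2
v = Q / A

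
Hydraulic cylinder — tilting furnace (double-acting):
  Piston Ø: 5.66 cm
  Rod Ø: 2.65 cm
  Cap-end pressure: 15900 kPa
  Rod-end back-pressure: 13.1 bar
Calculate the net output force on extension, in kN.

Cap-side area A_cap = π/4 × (5.66 cm)² = 25.16 cm^2
Rod-side annular area A_ann = π/4 × (5.66² − 2.65²) = 19.65 cm^2
Net thrust = P_cap·A_cap − P_rod·A_ann = 40.01 kN − 2.574 kN

F ≈ 37.4 kN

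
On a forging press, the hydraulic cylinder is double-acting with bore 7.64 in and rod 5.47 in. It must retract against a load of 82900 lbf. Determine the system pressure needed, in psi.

P ≈ 3710 psi

Rod-side annular area A_ann = π/4 × (7.64² − 5.47²) = 22.34 in^2
Retraction: pressure acts on the annular area.
P = F / A = 82900 lbf / A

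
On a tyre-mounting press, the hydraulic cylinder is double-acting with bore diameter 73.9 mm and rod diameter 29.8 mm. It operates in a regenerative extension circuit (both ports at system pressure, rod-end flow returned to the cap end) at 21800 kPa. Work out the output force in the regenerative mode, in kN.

With equal pressure on both faces, forces on the annular region cancel; the net push is pressure × rod cross-section.
Rod cross-section A_rod = π/4 × (29.8 mm)² = 697.5 mm^2
F = P × A_rod

F ≈ 15.2 kN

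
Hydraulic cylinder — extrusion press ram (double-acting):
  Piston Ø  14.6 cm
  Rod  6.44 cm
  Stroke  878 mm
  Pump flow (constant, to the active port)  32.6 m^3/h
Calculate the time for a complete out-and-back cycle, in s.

t ≈ 2.93 s

Cap-side area A_cap = π/4 × (14.6 cm)² = 167.4 cm^2
Rod-side annular area A_ann = π/4 × (14.6² − 6.44²) = 134.8 cm^2
t_ext = A_cap·L/Q = 1.623 s
t_ret = A_ann·L/Q = 1.307 s
t_cycle = t_ext + t_ret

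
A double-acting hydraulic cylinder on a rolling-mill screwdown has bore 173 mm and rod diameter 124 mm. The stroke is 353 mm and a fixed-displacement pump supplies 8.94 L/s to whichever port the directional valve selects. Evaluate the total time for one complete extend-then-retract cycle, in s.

Cap-side area A_cap = π/4 × (173 mm)² = 23510 mm^2
Rod-side annular area A_ann = π/4 × (173² − 124²) = 11430 mm^2
t_ext = A_cap·L/Q = 0.9282 s
t_ret = A_ann·L/Q = 0.4513 s
t_cycle = t_ext + t_ret

t ≈ 1.38 s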